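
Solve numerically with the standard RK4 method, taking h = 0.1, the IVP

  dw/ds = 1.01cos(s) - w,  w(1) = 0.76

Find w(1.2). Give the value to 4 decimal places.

0.7046

RK4: k1 = f(s_n, w_n); k2 = f(s_n + h/2, w_n + (h/2)·k1); k3 = f(s_n + h/2, w_n + (h/2)·k2); k4 = f(s_n + h, w_n + h·k3); w_{n+1} = w_n + (h/6)·(k1 + 2k2 + 2k3 + k4).
s=1.000000, w=0.760000:
  k1 = f(1.000000, 0.760000) = -0.214295
  k2 = f(1.050000, 0.749285) = -0.246739
  k3 = f(1.050000, 0.747663) = -0.245116
  k4 = f(1.100000, 0.735488) = -0.277356
  w ← 0.760000 + (0.1/6)·(k1 + 2k2 + 2k3 + k4) = 0.735411
s=1.100000, w=0.735411:
  k1 = f(1.100000, 0.735411) = -0.277279
  k2 = f(1.150000, 0.721547) = -0.308974
  k3 = f(1.150000, 0.719962) = -0.307390
  k4 = f(1.200000, 0.704672) = -0.338690
  w ← 0.735411 + (0.1/6)·(k1 + 2k2 + 2k3 + k4) = 0.704599
w(1.2) ≈ 0.7046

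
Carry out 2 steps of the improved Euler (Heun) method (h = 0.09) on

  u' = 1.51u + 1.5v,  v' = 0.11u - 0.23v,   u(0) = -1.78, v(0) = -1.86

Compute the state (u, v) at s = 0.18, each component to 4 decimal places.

-2.9041, -1.8294

Heun on (u,v): k1 = f(s_n, state_n); k2 = f(s_n + h, state_n + h·k1); state_{n+1} = state_n + (h/2)·(k1 + k2).
0.000000: (-1.780000, -1.860000)
  k1 = (-5.477800, 0.232000)
  predictor → (-2.273002, -1.839120)
  k2 = (-6.190913, 0.172967)
  → (-2.305092, -1.841776)
0.090000: (-2.305092, -1.841776)
  k1 = (-6.243354, 0.170048)
  predictor → (-2.866994, -1.826472)
  k2 = (-7.068869, 0.104719)
  → (-2.904142, -1.829412)
(u(0.18), v(0.18)) ≈ (-2.9041, -1.8294)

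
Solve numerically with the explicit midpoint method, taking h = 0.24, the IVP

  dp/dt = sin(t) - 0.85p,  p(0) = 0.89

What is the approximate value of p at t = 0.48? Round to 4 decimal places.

Midpoint: k1 = f(t_n, p_n); k2 = f(t_n + h/2, p_n + (h/2)·k1); p_{n+1} = p_n + h·k2.
t=0.000000, p=0.890000:
  k1 = f(0.000000, 0.890000) = -0.756500
  k2 = f(0.120000, 0.799220) = -0.559625
  p ← 0.890000 + 0.24·(-0.559625) = 0.755690
t=0.240000, p=0.755690:
  k1 = f(0.240000, 0.755690) = -0.404634
  k2 = f(0.360000, 0.707134) = -0.248790
  p ← 0.755690 + 0.24·(-0.248790) = 0.695981
p(0.48) ≈ 0.6960

0.6960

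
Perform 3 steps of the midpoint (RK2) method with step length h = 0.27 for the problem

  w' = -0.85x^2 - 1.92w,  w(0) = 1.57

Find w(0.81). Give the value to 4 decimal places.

Midpoint: k1 = f(x_n, w_n); k2 = f(x_n + h/2, w_n + (h/2)·k1); w_{n+1} = w_n + h·k2.
x=0.000000, w=1.570000:
  k1 = f(0.000000, 1.570000) = -3.014400
  k2 = f(0.135000, 1.163056) = -2.248559
  w ← 1.570000 + 0.27·(-2.248559) = 0.962889
x=0.270000, w=0.962889:
  k1 = f(0.270000, 0.962889) = -1.910712
  k2 = f(0.405000, 0.704943) = -1.492912
  w ← 0.962889 + 0.27·(-1.492912) = 0.559803
x=0.540000, w=0.559803:
  k1 = f(0.540000, 0.559803) = -1.322682
  k2 = f(0.675000, 0.381241) = -1.119264
  w ← 0.559803 + 0.27·(-1.119264) = 0.257602
w(0.81) ≈ 0.2576

0.2576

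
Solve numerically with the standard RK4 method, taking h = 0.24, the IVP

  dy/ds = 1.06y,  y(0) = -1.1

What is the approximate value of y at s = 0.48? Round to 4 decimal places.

-1.8296

RK4: k1 = f(s_n, y_n); k2 = f(s_n + h/2, y_n + (h/2)·k1); k3 = f(s_n + h/2, y_n + (h/2)·k2); k4 = f(s_n + h, y_n + h·k3); y_{n+1} = y_n + (h/6)·(k1 + 2k2 + 2k3 + k4).
s=0.000000, y=-1.100000:
  k1 = f(0.000000, -1.100000) = -1.166000
  k2 = f(0.120000, -1.239920) = -1.314315
  k3 = f(0.120000, -1.257718) = -1.333181
  k4 = f(0.240000, -1.419963) = -1.505161
  y ← -1.100000 + (0.24/6)·(k1 + 2k2 + 2k3 + k4) = -1.418646
s=0.240000, y=-1.418646:
  k1 = f(0.240000, -1.418646) = -1.503765
  k2 = f(0.360000, -1.599098) = -1.695044
  k3 = f(0.360000, -1.622051) = -1.719374
  k4 = f(0.480000, -1.831296) = -1.941174
  y ← -1.418646 + (0.24/6)·(k1 + 2k2 + 2k3 + k4) = -1.829597
y(0.48) ≈ -1.8296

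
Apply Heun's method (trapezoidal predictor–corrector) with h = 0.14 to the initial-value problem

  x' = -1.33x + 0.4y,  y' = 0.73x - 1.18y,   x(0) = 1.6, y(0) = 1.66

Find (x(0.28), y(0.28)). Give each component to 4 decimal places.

Heun on (x,y): k1 = f(t_n, state_n); k2 = f(t_n + h, state_n + h·k1); state_{n+1} = state_n + (h/2)·(k1 + k2).
0.000000: (1.600000, 1.660000)
  k1 = (-1.464000, -0.790800)
  predictor → (1.395040, 1.549288)
  k2 = (-1.235688, -0.809781)
  → (1.411022, 1.547959)
0.140000: (1.411022, 1.547959)
  k1 = (-1.257475, -0.796546)
  predictor → (1.234975, 1.436443)
  k2 = (-1.067940, -0.793471)
  → (1.248243, 1.436658)
(x(0.28), y(0.28)) ≈ (1.2482, 1.4367)

1.2482, 1.4367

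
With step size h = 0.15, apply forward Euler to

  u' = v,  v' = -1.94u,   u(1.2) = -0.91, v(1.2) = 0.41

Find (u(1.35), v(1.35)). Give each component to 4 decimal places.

-0.8485, 0.6748

Euler on (u,v): u_{n+1} = u_n + h·u', v_{n+1} = v_n + h·v'.
1.200000: (-0.910000, 0.410000); f=(0.410000, 1.765400) → (-0.848500, 0.674810)
(u(1.35), v(1.35)) ≈ (-0.8485, 0.6748)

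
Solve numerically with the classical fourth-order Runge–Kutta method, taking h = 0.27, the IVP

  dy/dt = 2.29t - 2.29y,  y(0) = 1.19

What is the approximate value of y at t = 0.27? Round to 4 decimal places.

RK4: k1 = f(t_n, y_n); k2 = f(t_n + h/2, y_n + (h/2)·k1); k3 = f(t_n + h/2, y_n + (h/2)·k2); k4 = f(t_n + h, y_n + h·k3); y_{n+1} = y_n + (h/6)·(k1 + 2k2 + 2k3 + k4).
t=0.000000, y=1.190000:
  k1 = f(0.000000, 1.190000) = -2.725100
  k2 = f(0.135000, 0.822111) = -1.573485
  k3 = f(0.135000, 0.977579) = -1.929507
  k4 = f(0.270000, 0.669033) = -0.913786
  y ← 1.190000 + (0.27/6)·(k1 + 2k2 + 2k3 + k4) = 0.710981
y(0.27) ≈ 0.7110

0.7110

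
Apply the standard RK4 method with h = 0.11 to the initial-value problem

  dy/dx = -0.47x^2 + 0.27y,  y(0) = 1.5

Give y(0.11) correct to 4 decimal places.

1.5450

RK4: k1 = f(x_n, y_n); k2 = f(x_n + h/2, y_n + (h/2)·k1); k3 = f(x_n + h/2, y_n + (h/2)·k2); k4 = f(x_n + h, y_n + h·k3); y_{n+1} = y_n + (h/6)·(k1 + 2k2 + 2k3 + k4).
x=0.000000, y=1.500000:
  k1 = f(0.000000, 1.500000) = 0.405000
  k2 = f(0.055000, 1.522275) = 0.409593
  k3 = f(0.055000, 1.522528) = 0.409661
  k4 = f(0.110000, 1.545063) = 0.411480
  y ← 1.500000 + (0.11/6)·(k1 + 2k2 + 2k3 + k4) = 1.545008
y(0.11) ≈ 1.5450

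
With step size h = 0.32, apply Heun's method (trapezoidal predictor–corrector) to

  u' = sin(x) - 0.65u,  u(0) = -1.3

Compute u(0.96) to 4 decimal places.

-0.3500

Heun: k1 = f(x_n, u_n); k2 = f(x_n + h, u_n + h·k1); u_{n+1} = u_n + (h/2)·(k1 + k2).
x=0.000000, u=-1.300000:
  k1 = f(0.000000, -1.300000) = 0.845000
  k2 = f(0.320000, -1.029600) = 0.983807
  u ← -1.300000 + (0.32/2)·(0.845000 + 0.983807) = -1.007391
x=0.320000, u=-1.007391:
  k1 = f(0.320000, -1.007391) = 0.969371
  k2 = f(0.640000, -0.697192) = 1.050370
  u ← -1.007391 + (0.32/2)·(0.969371 + 1.050370) = -0.684232
x=0.640000, u=-0.684232:
  k1 = f(0.640000, -0.684232) = 1.041946
  k2 = f(0.960000, -0.350809) = 1.047218
  u ← -0.684232 + (0.32/2)·(1.041946 + 1.047218) = -0.349966
u(0.96) ≈ -0.3500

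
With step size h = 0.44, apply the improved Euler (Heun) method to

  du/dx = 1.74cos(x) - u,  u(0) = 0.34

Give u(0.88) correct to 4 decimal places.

Heun: k1 = f(x_n, u_n); k2 = f(x_n + h, u_n + h·k1); u_{n+1} = u_n + (h/2)·(k1 + k2).
x=0.000000, u=0.340000:
  k1 = f(0.000000, 0.340000) = 1.400000
  k2 = f(0.440000, 0.956000) = 0.618268
  u ← 0.340000 + (0.44/2)·(1.400000 + 0.618268) = 0.784019
x=0.440000, u=0.784019:
  k1 = f(0.440000, 0.784019) = 0.790249
  k2 = f(0.880000, 1.131728) = -0.023085
  u ← 0.784019 + (0.44/2)·(0.790249 + (-0.023085)) = 0.952795
u(0.88) ≈ 0.9528

0.9528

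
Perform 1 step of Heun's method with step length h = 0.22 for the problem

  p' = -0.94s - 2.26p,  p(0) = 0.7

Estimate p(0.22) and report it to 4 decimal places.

Heun: k1 = f(s_n, p_n); k2 = f(s_n + h, p_n + h·k1); p_{n+1} = p_n + (h/2)·(k1 + k2).
s=0.000000, p=0.700000:
  k1 = f(0.000000, 0.700000) = -1.582000
  k2 = f(0.220000, 0.351960) = -1.002230
  p ← 0.700000 + (0.22/2)·(-1.582000 + (-1.002230)) = 0.415735
p(0.22) ≈ 0.4157

0.4157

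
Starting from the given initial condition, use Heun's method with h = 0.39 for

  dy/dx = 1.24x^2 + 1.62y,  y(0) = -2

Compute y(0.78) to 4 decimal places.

-6.4335

Heun: k1 = f(x_n, y_n); k2 = f(x_n + h, y_n + h·k1); y_{n+1} = y_n + (h/2)·(k1 + k2).
x=0.000000, y=-2.000000:
  k1 = f(0.000000, -2.000000) = -3.240000
  k2 = f(0.390000, -3.263600) = -5.098428
  y ← -2.000000 + (0.39/2)·(-3.240000 + (-5.098428)) = -3.625993
x=0.390000, y=-3.625993:
  k1 = f(0.390000, -3.625993) = -5.685505
  k2 = f(0.780000, -5.843341) = -8.711796
  y ← -3.625993 + (0.39/2)·(-5.685505 + (-8.711796)) = -6.433467
y(0.78) ≈ -6.4335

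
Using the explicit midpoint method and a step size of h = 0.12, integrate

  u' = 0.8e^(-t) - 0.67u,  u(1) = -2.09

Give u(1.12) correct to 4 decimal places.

-1.8969

Midpoint: k1 = f(t_n, u_n); k2 = f(t_n + h/2, u_n + (h/2)·k1); u_{n+1} = u_n + h·k2.
t=1.000000, u=-2.090000:
  k1 = f(1.000000, -2.090000) = 1.694604
  k2 = f(1.060000, -1.988324) = 1.609342
  u ← -2.090000 + 0.12·1.609342 = -1.896879
u(1.12) ≈ -1.8969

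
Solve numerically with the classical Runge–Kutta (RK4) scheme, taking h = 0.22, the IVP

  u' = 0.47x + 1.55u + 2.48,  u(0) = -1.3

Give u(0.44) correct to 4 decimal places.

-0.9488

RK4: k1 = f(x_n, u_n); k2 = f(x_n + h/2, u_n + (h/2)·k1); k3 = f(x_n + h/2, u_n + (h/2)·k2); k4 = f(x_n + h, u_n + h·k3); u_{n+1} = u_n + (h/6)·(k1 + 2k2 + 2k3 + k4).
x=0.000000, u=-1.300000:
  k1 = f(0.000000, -1.300000) = 0.465000
  k2 = f(0.110000, -1.248850) = 0.595983
  k3 = f(0.110000, -1.234442) = 0.618315
  k4 = f(0.220000, -1.163971) = 0.779245
  u ← -1.300000 + (0.22/6)·(k1 + 2k2 + 2k3 + k4) = -1.165329
x=0.220000, u=-1.165329:
  k1 = f(0.220000, -1.165329) = 0.777140
  k2 = f(0.330000, -1.079844) = 0.961342
  k3 = f(0.330000, -1.059582) = 0.992749
  k4 = f(0.440000, -0.946924) = 1.219067
  u ← -1.165329 + (0.22/6)·(k1 + 2k2 + 2k3 + k4) = -0.948835
u(0.44) ≈ -0.9488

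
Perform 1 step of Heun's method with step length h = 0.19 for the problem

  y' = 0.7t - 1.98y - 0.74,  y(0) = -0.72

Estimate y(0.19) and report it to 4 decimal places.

Heun: k1 = f(t_n, y_n); k2 = f(t_n + h, y_n + h·k1); y_{n+1} = y_n + (h/2)·(k1 + k2).
t=0.000000, y=-0.720000:
  k1 = f(0.000000, -0.720000) = 0.685600
  k2 = f(0.190000, -0.589736) = 0.560677
  y ← -0.720000 + (0.19/2)·(0.685600 + 0.560677) = -0.601604
y(0.19) ≈ -0.6016

-0.6016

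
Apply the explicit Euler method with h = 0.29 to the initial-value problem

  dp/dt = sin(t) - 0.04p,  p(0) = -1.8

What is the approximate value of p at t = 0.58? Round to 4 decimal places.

Euler: p_{n+1} = p_n + h·f(t_n, p_n).
t=0.000000, p=-1.800000: f=0.072000 → p ← -1.800000 + 0.29·0.072000 = -1.779120
t=0.290000, p=-1.779120: f=0.357117 → p ← -1.779120 + 0.29·0.357117 = -1.675556
p(0.58) ≈ -1.6756

-1.6756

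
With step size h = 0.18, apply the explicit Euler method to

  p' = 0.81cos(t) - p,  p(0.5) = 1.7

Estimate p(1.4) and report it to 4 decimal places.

Euler: p_{n+1} = p_n + h·f(t_n, p_n).
t=0.500000, p=1.700000: f=-0.989158 → p ← 1.700000 + 0.18·(-0.989158) = 1.521952
t=0.680000, p=1.521952: f=-0.892118 → p ← 1.521952 + 0.18·(-0.892118) = 1.361370
t=0.860000, p=1.361370: f=-0.832896 → p ← 1.361370 + 0.18·(-0.832896) = 1.211449
t=1.040000, p=1.211449: f=-0.801411 → p ← 1.211449 + 0.18·(-0.801411) = 1.067195
t=1.220000, p=1.067195: f=-0.788842 → p ← 1.067195 + 0.18·(-0.788842) = 0.925204
p(1.4) ≈ 0.9252

0.9252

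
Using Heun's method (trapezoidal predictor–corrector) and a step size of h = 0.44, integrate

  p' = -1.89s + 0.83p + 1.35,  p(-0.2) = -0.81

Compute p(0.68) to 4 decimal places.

Heun: k1 = f(s_n, p_n); k2 = f(s_n + h, p_n + h·k1); p_{n+1} = p_n + (h/2)·(k1 + k2).
s=-0.200000, p=-0.810000:
  k1 = f(-0.200000, -0.810000) = 1.055700
  k2 = f(0.240000, -0.345492) = 0.609642
  p ← -0.810000 + (0.44/2)·(1.055700 + 0.609642) = -0.443625
s=0.240000, p=-0.443625:
  k1 = f(0.240000, -0.443625) = 0.528191
  k2 = f(0.680000, -0.211221) = -0.110513
  p ← -0.443625 + (0.44/2)·(0.528191 + (-0.110513)) = -0.351736
p(0.68) ≈ -0.3517

-0.3517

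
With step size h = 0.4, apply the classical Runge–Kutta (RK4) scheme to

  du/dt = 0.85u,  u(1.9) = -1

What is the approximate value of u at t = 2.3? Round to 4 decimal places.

-1.4049

RK4: k1 = f(t_n, u_n); k2 = f(t_n + h/2, u_n + (h/2)·k1); k3 = f(t_n + h/2, u_n + (h/2)·k2); k4 = f(t_n + h, u_n + h·k3); u_{n+1} = u_n + (h/6)·(k1 + 2k2 + 2k3 + k4).
t=1.900000, u=-1.000000:
  k1 = f(1.900000, -1.000000) = -0.850000
  k2 = f(2.100000, -1.170000) = -0.994500
  k3 = f(2.100000, -1.198900) = -1.019065
  k4 = f(2.300000, -1.407626) = -1.196482
  u ← -1.000000 + (0.4/6)·(k1 + 2k2 + 2k3 + k4) = -1.404907
u(2.3) ≈ -1.4049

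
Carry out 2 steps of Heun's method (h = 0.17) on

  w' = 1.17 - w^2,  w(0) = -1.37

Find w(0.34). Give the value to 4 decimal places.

-1.7661

Heun: k1 = f(x_n, w_n); k2 = f(x_n + h, w_n + h·k1); w_{n+1} = w_n + (h/2)·(k1 + k2).
x=0.000000, w=-1.370000:
  k1 = f(0.000000, -1.370000) = -0.706900
  k2 = f(0.170000, -1.490173) = -1.050616
  w ← -1.370000 + (0.17/2)·(-0.706900 + (-1.050616)) = -1.519389
x=0.170000, w=-1.519389:
  k1 = f(0.170000, -1.519389) = -1.138542
  k2 = f(0.340000, -1.712941) = -1.764167
  w ← -1.519389 + (0.17/2)·(-1.138542 + (-1.764167)) = -1.766119
w(0.34) ≈ -1.7661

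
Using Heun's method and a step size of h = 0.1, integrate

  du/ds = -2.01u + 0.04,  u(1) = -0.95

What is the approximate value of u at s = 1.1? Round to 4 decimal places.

-0.7746

Heun: k1 = f(s_n, u_n); k2 = f(s_n + h, u_n + h·k1); u_{n+1} = u_n + (h/2)·(k1 + k2).
s=1.000000, u=-0.950000:
  k1 = f(1.000000, -0.950000) = 1.949500
  k2 = f(1.100000, -0.755050) = 1.557650
  u ← -0.950000 + (0.1/2)·(1.949500 + 1.557650) = -0.774642
u(1.1) ≈ -0.7746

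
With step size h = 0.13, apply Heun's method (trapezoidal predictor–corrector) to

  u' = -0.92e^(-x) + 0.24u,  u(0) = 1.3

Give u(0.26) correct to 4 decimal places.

1.1656

Heun: k1 = f(x_n, u_n); k2 = f(x_n + h, u_n + h·k1); u_{n+1} = u_n + (h/2)·(k1 + k2).
x=0.000000, u=1.300000:
  k1 = f(0.000000, 1.300000) = -0.608000
  k2 = f(0.130000, 1.220960) = -0.514817
  u ← 1.300000 + (0.13/2)·(-0.608000 + (-0.514817)) = 1.227017
x=0.130000, u=1.227017:
  k1 = f(0.130000, 1.227017) = -0.513364
  k2 = f(0.260000, 1.160280) = -0.430900
  u ← 1.227017 + (0.13/2)·(-0.513364 + (-0.430900)) = 1.165640
u(0.26) ≈ 1.1656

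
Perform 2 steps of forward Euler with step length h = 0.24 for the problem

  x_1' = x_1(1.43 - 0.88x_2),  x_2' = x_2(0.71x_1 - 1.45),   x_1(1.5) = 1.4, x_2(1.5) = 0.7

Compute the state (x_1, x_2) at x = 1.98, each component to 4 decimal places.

2.0275, 0.5842

Euler on (x_1,x_2): x_1_{n+1} = x_1_n + h·x_1', x_2_{n+1} = x_2_n + h·x_2'.
1.500000: (1.400000, 0.700000); f=(1.139600, -0.319200) → (1.673504, 0.623392)
1.740000: (1.673504, 0.623392); f=(1.475052, -0.163212) → (2.027516, 0.584221)
(x_1(1.98), x_2(1.98)) ≈ (2.0275, 0.5842)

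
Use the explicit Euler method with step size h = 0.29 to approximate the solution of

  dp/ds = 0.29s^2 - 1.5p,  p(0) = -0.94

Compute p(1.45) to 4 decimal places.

0.1053

Euler: p_{n+1} = p_n + h·f(s_n, p_n).
s=0.000000, p=-0.940000: f=1.410000 → p ← -0.940000 + 0.29·1.410000 = -0.531100
s=0.290000, p=-0.531100: f=0.821039 → p ← -0.531100 + 0.29·0.821039 = -0.292999
s=0.580000, p=-0.292999: f=0.537054 → p ← -0.292999 + 0.29·0.537054 = -0.137253
s=0.870000, p=-0.137253: f=0.425381 → p ← -0.137253 + 0.29·0.425381 = -0.013893
s=1.160000, p=-0.013893: f=0.411063 → p ← -0.013893 + 0.29·0.411063 = 0.105316
p(1.45) ≈ 0.1053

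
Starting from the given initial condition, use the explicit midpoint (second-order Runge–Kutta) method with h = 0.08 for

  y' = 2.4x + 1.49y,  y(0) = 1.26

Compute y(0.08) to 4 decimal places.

1.4268

Midpoint: k1 = f(x_n, y_n); k2 = f(x_n + h/2, y_n + (h/2)·k1); y_{n+1} = y_n + h·k2.
x=0.000000, y=1.260000:
  k1 = f(0.000000, 1.260000) = 1.877400
  k2 = f(0.040000, 1.335096) = 2.085293
  y ← 1.260000 + 0.08·2.085293 = 1.426823
y(0.08) ≈ 1.4268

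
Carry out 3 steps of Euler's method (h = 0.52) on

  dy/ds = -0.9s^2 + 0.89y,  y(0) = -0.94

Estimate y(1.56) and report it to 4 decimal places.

Euler: y_{n+1} = y_n + h·f(s_n, y_n).
s=0.000000, y=-0.940000: f=-0.836600 → y ← -0.940000 + 0.52·(-0.836600) = -1.375032
s=0.520000, y=-1.375032: f=-1.467138 → y ← -1.375032 + 0.52·(-1.467138) = -2.137944
s=1.040000, y=-2.137944: f=-2.876210 → y ← -2.137944 + 0.52·(-2.876210) = -3.633573
y(1.56) ≈ -3.6336

-3.6336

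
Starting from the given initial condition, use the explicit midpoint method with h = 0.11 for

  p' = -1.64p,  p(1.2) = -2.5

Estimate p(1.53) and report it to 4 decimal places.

Midpoint: k1 = f(s_n, p_n); k2 = f(s_n + h/2, p_n + (h/2)·k1); p_{n+1} = p_n + h·k2.
s=1.200000, p=-2.500000:
  k1 = f(1.200000, -2.500000) = 4.100000
  k2 = f(1.255000, -2.274500) = 3.730180
  p ← -2.500000 + 0.11·3.730180 = -2.089680
s=1.310000, p=-2.089680:
  k1 = f(1.310000, -2.089680) = 3.427076
  k2 = f(1.365000, -1.901191) = 3.117953
  p ← -2.089680 + 0.11·3.117953 = -1.746705
s=1.420000, p=-1.746705:
  k1 = f(1.420000, -1.746705) = 2.864597
  k2 = f(1.475000, -1.589153) = 2.606210
  p ← -1.746705 + 0.11·2.606210 = -1.460022
p(1.53) ≈ -1.4600

-1.4600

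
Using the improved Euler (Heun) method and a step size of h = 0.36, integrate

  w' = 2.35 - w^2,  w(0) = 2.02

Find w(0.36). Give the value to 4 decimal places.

Heun: k1 = f(x_n, w_n); k2 = f(x_n + h, w_n + h·k1); w_{n+1} = w_n + (h/2)·(k1 + k2).
x=0.000000, w=2.020000:
  k1 = f(0.000000, 2.020000) = -1.730400
  k2 = f(0.360000, 1.397056) = 0.398235
  w ← 2.020000 + (0.36/2)·(-1.730400 + 0.398235) = 1.780210
w(0.36) ≈ 1.7802

1.7802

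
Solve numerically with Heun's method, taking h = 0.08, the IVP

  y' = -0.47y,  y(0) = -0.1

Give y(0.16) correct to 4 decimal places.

-0.0928

Heun: k1 = f(x_n, y_n); k2 = f(x_n + h, y_n + h·k1); y_{n+1} = y_n + (h/2)·(k1 + k2).
x=0.000000, y=-0.100000:
  k1 = f(0.000000, -0.100000) = 0.047000
  k2 = f(0.080000, -0.096240) = 0.045233
  y ← -0.100000 + (0.08/2)·(0.047000 + 0.045233) = -0.096311
x=0.080000, y=-0.096311:
  k1 = f(0.080000, -0.096311) = 0.045266
  k2 = f(0.160000, -0.092689) = 0.043564
  y ← -0.096311 + (0.08/2)·(0.045266 + 0.043564) = -0.092757
y(0.16) ≈ -0.0928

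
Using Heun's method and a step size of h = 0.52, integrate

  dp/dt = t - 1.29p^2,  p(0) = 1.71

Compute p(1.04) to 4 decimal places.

Heun: k1 = f(t_n, p_n); k2 = f(t_n + h, p_n + h·k1); p_{n+1} = p_n + (h/2)·(k1 + k2).
t=0.000000, p=1.710000:
  k1 = f(0.000000, 1.710000) = -3.772089
  k2 = f(0.520000, -0.251486) = 0.438413
  p ← 1.710000 + (0.52/2)·(-3.772089 + 0.438413) = 0.843244
t=0.520000, p=0.843244:
  k1 = f(0.520000, 0.843244) = -0.397269
  k2 = f(1.040000, 0.636665) = 0.517109
  p ← 0.843244 + (0.52/2)·(-0.397269 + 0.517109) = 0.874403
p(1.04) ≈ 0.8744

0.8744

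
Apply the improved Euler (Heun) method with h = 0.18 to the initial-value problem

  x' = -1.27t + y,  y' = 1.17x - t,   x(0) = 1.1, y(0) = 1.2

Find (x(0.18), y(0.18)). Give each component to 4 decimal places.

Heun on (x,y): k1 = f(t_n, state_n); k2 = f(t_n + h, state_n + h·k1); state_{n+1} = state_n + (h/2)·(k1 + k2).
0.000000: (1.100000, 1.200000)
  k1 = (1.200000, 1.287000)
  predictor → (1.316000, 1.431660)
  k2 = (1.203060, 1.359720)
  → (1.316275, 1.438205)
(x(0.18), y(0.18)) ≈ (1.3163, 1.4382)

1.3163, 1.4382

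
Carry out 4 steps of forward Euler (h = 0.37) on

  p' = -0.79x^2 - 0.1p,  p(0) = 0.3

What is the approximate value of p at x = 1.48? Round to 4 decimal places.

-0.2934

Euler: p_{n+1} = p_n + h·f(x_n, p_n).
x=0.000000, p=0.300000: f=-0.030000 → p ← 0.300000 + 0.37·(-0.030000) = 0.288900
x=0.370000, p=0.288900: f=-0.137041 → p ← 0.288900 + 0.37·(-0.137041) = 0.238195
x=0.740000, p=0.238195: f=-0.456423 → p ← 0.238195 + 0.37·(-0.456423) = 0.069318
x=1.110000, p=0.069318: f=-0.980291 → p ← 0.069318 + 0.37·(-0.980291) = -0.293389
p(1.48) ≈ -0.2934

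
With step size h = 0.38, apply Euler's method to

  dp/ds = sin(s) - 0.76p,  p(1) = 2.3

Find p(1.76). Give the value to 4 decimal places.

Euler: p_{n+1} = p_n + h·f(s_n, p_n).
s=1.000000, p=2.300000: f=-0.906529 → p ← 2.300000 + 0.38·(-0.906529) = 1.955519
s=1.380000, p=1.955519: f=-0.504341 → p ← 1.955519 + 0.38·(-0.504341) = 1.763869
p(1.76) ≈ 1.7639

1.7639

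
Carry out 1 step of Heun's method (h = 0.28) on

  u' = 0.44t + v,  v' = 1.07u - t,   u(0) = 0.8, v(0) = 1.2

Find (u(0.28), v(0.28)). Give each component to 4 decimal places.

Heun on (u,v): k1 = f(t_n, state_n); k2 = f(t_n + h, state_n + h·k1); state_{n+1} = state_n + (h/2)·(k1 + k2).
0.000000: (0.800000, 1.200000)
  k1 = (1.200000, 0.856000)
  predictor → (1.136000, 1.439680)
  k2 = (1.562880, 0.935520)
  → (1.186803, 1.450813)
(u(0.28), v(0.28)) ≈ (1.1868, 1.4508)

1.1868, 1.4508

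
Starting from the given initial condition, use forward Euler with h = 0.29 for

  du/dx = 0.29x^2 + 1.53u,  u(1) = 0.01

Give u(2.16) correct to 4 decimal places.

Euler: u_{n+1} = u_n + h·f(x_n, u_n).
x=1.000000, u=0.010000: f=0.305300 → u ← 0.010000 + 0.29·0.305300 = 0.098537
x=1.290000, u=0.098537: f=0.633351 → u ← 0.098537 + 0.29·0.633351 = 0.282209
x=1.580000, u=0.282209: f=1.155735 → u ← 0.282209 + 0.29·1.155735 = 0.617372
x=1.870000, u=0.617372: f=1.958680 → u ← 0.617372 + 0.29·1.958680 = 1.185389
u(2.16) ≈ 1.1854

1.1854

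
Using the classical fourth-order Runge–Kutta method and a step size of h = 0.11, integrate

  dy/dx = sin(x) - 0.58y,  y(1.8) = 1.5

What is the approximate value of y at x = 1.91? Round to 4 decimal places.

RK4: k1 = f(x_n, y_n); k2 = f(x_n + h/2, y_n + (h/2)·k1); k3 = f(x_n + h/2, y_n + (h/2)·k2); k4 = f(x_n + h, y_n + h·k3); y_{n+1} = y_n + (h/6)·(k1 + 2k2 + 2k3 + k4).
x=1.800000, y=1.500000:
  k1 = f(1.800000, 1.500000) = 0.103848
  k2 = f(1.855000, 1.505712) = 0.086573
  k3 = f(1.855000, 1.504761) = 0.087124
  k4 = f(1.910000, 1.509584) = 0.067461
  y ← 1.500000 + (0.11/6)·(k1 + 2k2 + 2k3 + k4) = 1.509510
y(1.91) ≈ 1.5095

1.5095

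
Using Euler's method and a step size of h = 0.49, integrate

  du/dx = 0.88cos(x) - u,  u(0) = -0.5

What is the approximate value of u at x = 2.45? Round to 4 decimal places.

-0.0166

Euler: u_{n+1} = u_n + h·f(x_n, u_n).
x=0.000000, u=-0.500000: f=1.380000 → u ← -0.500000 + 0.49·1.380000 = 0.176200
x=0.490000, u=0.176200: f=0.600253 → u ← 0.176200 + 0.49·0.600253 = 0.470324
x=0.980000, u=0.470324: f=0.019856 → u ← 0.470324 + 0.49·0.019856 = 0.480053
x=1.470000, u=0.480053: f=-0.391503 → u ← 0.480053 + 0.49·(-0.391503) = 0.288217
x=1.960000, u=0.288217: f=-0.622135 → u ← 0.288217 + 0.49·(-0.622135) = -0.016629
u(2.45) ≈ -0.0166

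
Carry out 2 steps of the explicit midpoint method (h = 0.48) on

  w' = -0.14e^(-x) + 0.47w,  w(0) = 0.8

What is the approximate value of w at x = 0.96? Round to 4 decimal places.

1.1391

Midpoint: k1 = f(x_n, w_n); k2 = f(x_n + h/2, w_n + (h/2)·k1); w_{n+1} = w_n + h·k2.
x=0.000000, w=0.800000:
  k1 = f(0.000000, 0.800000) = 0.236000
  k2 = f(0.240000, 0.856640) = 0.292493
  w ← 0.800000 + 0.48·0.292493 = 0.940397
x=0.480000, w=0.940397:
  k1 = f(0.480000, 0.940397) = 0.355357
  k2 = f(0.720000, 1.025682) = 0.413925
  w ← 0.940397 + 0.48·0.413925 = 1.139081
w(0.96) ≈ 1.1391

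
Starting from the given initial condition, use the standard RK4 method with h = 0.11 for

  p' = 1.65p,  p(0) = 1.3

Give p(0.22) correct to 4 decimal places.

1.8689

RK4: k1 = f(x_n, p_n); k2 = f(x_n + h/2, p_n + (h/2)·k1); k3 = f(x_n + h/2, p_n + (h/2)·k2); k4 = f(x_n + h, p_n + h·k3); p_{n+1} = p_n + (h/6)·(k1 + 2k2 + 2k3 + k4).
x=0.000000, p=1.300000:
  k1 = f(0.000000, 1.300000) = 2.145000
  k2 = f(0.055000, 1.417975) = 2.339659
  k3 = f(0.055000, 1.428681) = 2.357324
  k4 = f(0.110000, 1.559306) = 2.572854
  p ← 1.300000 + (0.11/6)·(k1 + 2k2 + 2k3 + k4) = 1.558717
x=0.110000, p=1.558717:
  k1 = f(0.110000, 1.558717) = 2.571883
  k2 = f(0.165000, 1.700170) = 2.805281
  k3 = f(0.165000, 1.713007) = 2.826462
  k4 = f(0.220000, 1.869627) = 3.084885
  p ← 1.558717 + (0.11/6)·(k1 + 2k2 + 2k3 + k4) = 1.868921
p(0.22) ≈ 1.8689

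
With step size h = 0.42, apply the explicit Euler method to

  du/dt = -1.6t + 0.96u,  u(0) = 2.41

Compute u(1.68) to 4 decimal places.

Euler: u_{n+1} = u_n + h·f(t_n, u_n).
t=0.000000, u=2.410000: f=2.313600 → u ← 2.410000 + 0.42·2.313600 = 3.381712
t=0.420000, u=3.381712: f=2.574444 → u ← 3.381712 + 0.42·2.574444 = 4.462978
t=0.840000, u=4.462978: f=2.940459 → u ← 4.462978 + 0.42·2.940459 = 5.697971
t=1.260000, u=5.697971: f=3.454052 → u ← 5.697971 + 0.42·3.454052 = 7.148673
u(1.68) ≈ 7.1487

7.1487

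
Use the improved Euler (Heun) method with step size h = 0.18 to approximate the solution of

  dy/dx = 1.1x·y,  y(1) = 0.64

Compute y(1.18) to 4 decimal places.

0.7929

Heun: k1 = f(x_n, y_n); k2 = f(x_n + h, y_n + h·k1); y_{n+1} = y_n + (h/2)·(k1 + k2).
x=1.000000, y=0.640000:
  k1 = f(1.000000, 0.640000) = 0.704000
  k2 = f(1.180000, 0.766720) = 0.995203
  y ← 0.640000 + (0.18/2)·(0.704000 + 0.995203) = 0.792928
y(1.18) ≈ 0.7929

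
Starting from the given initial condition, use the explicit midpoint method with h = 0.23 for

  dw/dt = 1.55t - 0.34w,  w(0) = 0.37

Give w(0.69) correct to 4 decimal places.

Midpoint: k1 = f(t_n, w_n); k2 = f(t_n + h/2, w_n + (h/2)·k1); w_{n+1} = w_n + h·k2.
t=0.000000, w=0.370000:
  k1 = f(0.000000, 0.370000) = -0.125800
  k2 = f(0.115000, 0.355533) = 0.057369
  w ← 0.370000 + 0.23·0.057369 = 0.383195
t=0.230000, w=0.383195:
  k1 = f(0.230000, 0.383195) = 0.226214
  k2 = f(0.345000, 0.409209) = 0.395619
  w ← 0.383195 + 0.23·0.395619 = 0.474187
t=0.460000, w=0.474187:
  k1 = f(0.460000, 0.474187) = 0.551776
  k2 = f(0.575000, 0.537641) = 0.708452
  w ← 0.474187 + 0.23·0.708452 = 0.637131
w(0.69) ≈ 0.6371

0.6371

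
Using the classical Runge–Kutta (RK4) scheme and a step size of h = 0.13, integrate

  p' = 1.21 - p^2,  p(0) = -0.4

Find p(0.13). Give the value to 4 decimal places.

RK4: k1 = f(t_n, p_n); k2 = f(t_n + h/2, p_n + (h/2)·k1); k3 = f(t_n + h/2, p_n + (h/2)·k2); k4 = f(t_n + h, p_n + h·k3); p_{n+1} = p_n + (h/6)·(k1 + 2k2 + 2k3 + k4).
t=0.000000, p=-0.400000:
  k1 = f(0.000000, -0.400000) = 1.050000
  k2 = f(0.065000, -0.331750) = 1.099942
  k3 = f(0.065000, -0.328504) = 1.102085
  k4 = f(0.130000, -0.256729) = 1.144090
  p ← -0.400000 + (0.13/6)·(k1 + 2k2 + 2k3 + k4) = -0.257040
p(0.13) ≈ -0.2570

-0.2570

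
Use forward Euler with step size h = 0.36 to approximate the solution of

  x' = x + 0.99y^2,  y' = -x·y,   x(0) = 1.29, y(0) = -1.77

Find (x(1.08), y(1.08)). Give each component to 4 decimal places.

5.7461, -0.0166

Euler on (x,y): x_{n+1} = x_n + h·x', y_{n+1} = y_n + h·y'.
0.000000: (1.290000, -1.770000); f=(4.391571, 2.283300) → (2.870966, -0.948012)
0.360000: (2.870966, -0.948012); f=(3.760705, 2.721710) → (4.224819, 0.031804)
0.720000: (4.224819, 0.031804); f=(4.225821, -0.134364) → (5.746115, -0.016568)
(x(1.08), y(1.08)) ≈ (5.7461, -0.0166)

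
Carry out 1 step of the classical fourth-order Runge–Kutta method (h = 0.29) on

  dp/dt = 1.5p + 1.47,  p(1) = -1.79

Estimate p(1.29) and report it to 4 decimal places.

-2.2313

RK4: k1 = f(t_n, p_n); k2 = f(t_n + h/2, p_n + (h/2)·k1); k3 = f(t_n + h/2, p_n + (h/2)·k2); k4 = f(t_n + h, p_n + h·k3); p_{n+1} = p_n + (h/6)·(k1 + 2k2 + 2k3 + k4).
t=1.000000, p=-1.790000:
  k1 = f(1.000000, -1.790000) = -1.215000
  k2 = f(1.145000, -1.966175) = -1.479263
  k3 = f(1.145000, -2.004493) = -1.536740
  k4 = f(1.290000, -2.235654) = -1.883482
  p ← -1.790000 + (0.29/6)·(k1 + 2k2 + 2k3 + k4) = -2.231307
p(1.29) ≈ -2.2313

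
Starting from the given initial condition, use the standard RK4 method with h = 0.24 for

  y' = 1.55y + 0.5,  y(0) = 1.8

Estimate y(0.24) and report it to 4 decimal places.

2.7564

RK4: k1 = f(t_n, y_n); k2 = f(t_n + h/2, y_n + (h/2)·k1); k3 = f(t_n + h/2, y_n + (h/2)·k2); k4 = f(t_n + h, y_n + h·k3); y_{n+1} = y_n + (h/6)·(k1 + 2k2 + 2k3 + k4).
t=0.000000, y=1.800000:
  k1 = f(0.000000, 1.800000) = 3.290000
  k2 = f(0.120000, 2.194800) = 3.901940
  k3 = f(0.120000, 2.268233) = 4.015761
  k4 = f(0.240000, 2.763783) = 4.783863
  y ← 1.800000 + (0.24/6)·(k1 + 2k2 + 2k3 + k4) = 2.756371
y(0.24) ≈ 2.7564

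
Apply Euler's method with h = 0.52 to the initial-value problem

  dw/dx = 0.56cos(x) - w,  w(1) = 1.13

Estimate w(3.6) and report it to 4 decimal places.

-0.3990

Euler: w_{n+1} = w_n + h·f(x_n, w_n).
x=1.000000, w=1.130000: f=-0.827431 → w ← 1.130000 + 0.52·(-0.827431) = 0.699736
x=1.520000, w=0.699736: f=-0.671302 → w ← 0.699736 + 0.52·(-0.671302) = 0.350659
x=2.040000, w=0.350659: f=-0.603877 → w ← 0.350659 + 0.52·(-0.603877) = 0.036643
x=2.560000, w=0.036643: f=-0.504572 → w ← 0.036643 + 0.52·(-0.504572) = -0.225735
x=3.080000, w=-0.225735: f=-0.333203 → w ← -0.225735 + 0.52·(-0.333203) = -0.399001
w(3.6) ≈ -0.3990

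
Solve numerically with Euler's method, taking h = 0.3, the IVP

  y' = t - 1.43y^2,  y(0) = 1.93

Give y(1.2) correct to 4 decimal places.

Euler: y_{n+1} = y_n + h·f(t_n, y_n).
t=0.000000, y=1.930000: f=-5.326607 → y ← 1.930000 + 0.3·(-5.326607) = 0.332018
t=0.300000, y=0.332018: f=0.142363 → y ← 0.332018 + 0.3·0.142363 = 0.374727
t=0.600000, y=0.374727: f=0.399199 → y ← 0.374727 + 0.3·0.399199 = 0.494486
t=0.900000, y=0.494486: f=0.550341 → y ← 0.494486 + 0.3·0.550341 = 0.659589
y(1.2) ≈ 0.6596

0.6596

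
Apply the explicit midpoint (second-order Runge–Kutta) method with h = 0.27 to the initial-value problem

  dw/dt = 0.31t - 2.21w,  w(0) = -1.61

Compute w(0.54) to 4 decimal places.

-0.5104

Midpoint: k1 = f(t_n, w_n); k2 = f(t_n + h/2, w_n + (h/2)·k1); w_{n+1} = w_n + h·k2.
t=0.000000, w=-1.610000:
  k1 = f(0.000000, -1.610000) = 3.558100
  k2 = f(0.135000, -1.129657) = 2.538391
  w ← -1.610000 + 0.27·2.538391 = -0.924634
t=0.270000, w=-0.924634:
  k1 = f(0.270000, -0.924634) = 2.127142
  k2 = f(0.405000, -0.637470) = 1.534359
  w ← -0.924634 + 0.27·1.534359 = -0.510357
w(0.54) ≈ -0.5104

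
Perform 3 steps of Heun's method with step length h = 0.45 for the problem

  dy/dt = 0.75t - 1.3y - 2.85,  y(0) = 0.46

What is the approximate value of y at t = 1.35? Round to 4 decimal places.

Heun: k1 = f(t_n, y_n); k2 = f(t_n + h, y_n + h·k1); y_{n+1} = y_n + (h/2)·(k1 + k2).
t=0.000000, y=0.460000:
  k1 = f(0.000000, 0.460000) = -3.448000
  k2 = f(0.450000, -1.091600) = -1.093420
  y ← 0.460000 + (0.45/2)·(-3.448000 + (-1.093420)) = -0.561820
t=0.450000, y=-0.561820:
  k1 = f(0.450000, -0.561820) = -1.782135
  k2 = f(0.900000, -1.363780) = -0.402086
  y ← -0.561820 + (0.45/2)·(-1.782135 + (-0.402086)) = -1.053269
t=0.900000, y=-1.053269:
  k1 = f(0.900000, -1.053269) = -0.805750
  k2 = f(1.350000, -1.415857) = 0.003114
  y ← -1.053269 + (0.45/2)·(-0.805750 + 0.003114) = -1.233862
y(1.35) ≈ -1.2339

-1.2339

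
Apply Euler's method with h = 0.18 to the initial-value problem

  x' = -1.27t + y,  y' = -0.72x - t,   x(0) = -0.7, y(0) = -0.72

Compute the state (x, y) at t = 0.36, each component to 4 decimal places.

Euler on (x,y): x_{n+1} = x_n + h·x', y_{n+1} = y_n + h·y'.
0.000000: (-0.700000, -0.720000); f=(-0.720000, 0.504000) → (-0.829600, -0.629280)
0.180000: (-0.829600, -0.629280); f=(-0.857880, 0.417312) → (-0.984018, -0.554164)
(x(0.36), y(0.36)) ≈ (-0.9840, -0.5542)

-0.9840, -0.5542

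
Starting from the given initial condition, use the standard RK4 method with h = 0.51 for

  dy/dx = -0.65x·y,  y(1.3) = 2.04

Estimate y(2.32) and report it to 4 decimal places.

RK4: k1 = f(x_n, y_n); k2 = f(x_n + h/2, y_n + (h/2)·k1); k3 = f(x_n + h/2, y_n + (h/2)·k2); k4 = f(x_n + h, y_n + h·k3); y_{n+1} = y_n + (h/6)·(k1 + 2k2 + 2k3 + k4).
x=1.300000, y=2.040000:
  k1 = f(1.300000, 2.040000) = -1.723800
  k2 = f(1.555000, 1.600431) = -1.617636
  k3 = f(1.555000, 1.627503) = -1.644999
  k4 = f(1.810000, 1.201051) = -1.413036
  y ← 2.040000 + (0.51/6)·(k1 + 2k2 + 2k3 + k4) = 1.218721
x=1.810000, y=1.218721:
  k1 = f(1.810000, 1.218721) = -1.433825
  k2 = f(2.065000, 0.853096) = -1.145068
  k3 = f(2.065000, 0.926729) = -1.243902
  k4 = f(2.320000, 0.584331) = -0.881171
  y ← 1.218721 + (0.51/6)·(k1 + 2k2 + 2k3 + k4) = 0.615822
y(2.32) ≈ 0.6158

0.6158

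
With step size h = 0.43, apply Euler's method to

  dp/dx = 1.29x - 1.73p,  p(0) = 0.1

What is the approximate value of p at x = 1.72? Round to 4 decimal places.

0.8538

Euler: p_{n+1} = p_n + h·f(x_n, p_n).
x=0.000000, p=0.100000: f=-0.173000 → p ← 0.100000 + 0.43·(-0.173000) = 0.025610
x=0.430000, p=0.025610: f=0.510395 → p ← 0.025610 + 0.43·0.510395 = 0.245080
x=0.860000, p=0.245080: f=0.685412 → p ← 0.245080 + 0.43·0.685412 = 0.539807
x=1.290000, p=0.539807: f=0.730234 → p ← 0.539807 + 0.43·0.730234 = 0.853808
p(1.72) ≈ 0.8538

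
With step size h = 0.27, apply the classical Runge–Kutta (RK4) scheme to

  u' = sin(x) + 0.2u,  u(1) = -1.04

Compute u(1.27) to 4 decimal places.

RK4: k1 = f(x_n, u_n); k2 = f(x_n + h/2, u_n + (h/2)·k1); k3 = f(x_n + h/2, u_n + (h/2)·k2); k4 = f(x_n + h, u_n + h·k3); u_{n+1} = u_n + (h/6)·(k1 + 2k2 + 2k3 + k4).
x=1.000000, u=-1.040000:
  k1 = f(1.000000, -1.040000) = 0.633471
  k2 = f(1.135000, -0.954481) = 0.715638
  k3 = f(1.135000, -0.943389) = 0.717856
  k4 = f(1.270000, -0.846179) = 0.785865
  u ← -1.040000 + (0.27/6)·(k1 + 2k2 + 2k3 + k4) = -0.847115
u(1.27) ≈ -0.8471

-0.8471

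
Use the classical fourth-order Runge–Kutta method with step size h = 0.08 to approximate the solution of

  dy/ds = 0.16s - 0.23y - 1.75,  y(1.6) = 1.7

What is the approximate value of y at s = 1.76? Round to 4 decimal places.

RK4: k1 = f(s_n, y_n); k2 = f(s_n + h/2, y_n + (h/2)·k1); k3 = f(s_n + h/2, y_n + (h/2)·k2); k4 = f(s_n + h, y_n + h·k3); y_{n+1} = y_n + (h/6)·(k1 + 2k2 + 2k3 + k4).
s=1.600000, y=1.700000:
  k1 = f(1.600000, 1.700000) = -1.885000
  k2 = f(1.640000, 1.624600) = -1.861258
  k3 = f(1.640000, 1.625550) = -1.861476
  k4 = f(1.680000, 1.551082) = -1.837949
  y ← 1.700000 + (0.08/6)·(k1 + 2k2 + 2k3 + k4) = 1.551088
s=1.680000, y=1.551088:
  k1 = f(1.680000, 1.551088) = -1.837950
  k2 = f(1.720000, 1.477570) = -1.814641
  k3 = f(1.720000, 1.478502) = -1.814855
  k4 = f(1.760000, 1.405899) = -1.791757
  y ← 1.551088 + (0.08/6)·(k1 + 2k2 + 2k3 + k4) = 1.405905
y(1.76) ≈ 1.4059

1.4059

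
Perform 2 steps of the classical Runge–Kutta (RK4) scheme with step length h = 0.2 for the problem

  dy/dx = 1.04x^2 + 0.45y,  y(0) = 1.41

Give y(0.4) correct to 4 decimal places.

1.7113

RK4: k1 = f(x_n, y_n); k2 = f(x_n + h/2, y_n + (h/2)·k1); k3 = f(x_n + h/2, y_n + (h/2)·k2); k4 = f(x_n + h, y_n + h·k3); y_{n+1} = y_n + (h/6)·(k1 + 2k2 + 2k3 + k4).
x=0.000000, y=1.410000:
  k1 = f(0.000000, 1.410000) = 0.634500
  k2 = f(0.100000, 1.473450) = 0.673452
  k3 = f(0.100000, 1.477345) = 0.675205
  k4 = f(0.200000, 1.545041) = 0.736868
  y ← 1.410000 + (0.2/6)·(k1 + 2k2 + 2k3 + k4) = 1.545623
x=0.200000, y=1.545623:
  k1 = f(0.200000, 1.545623) = 0.737130
  k2 = f(0.300000, 1.619336) = 0.822301
  k3 = f(0.300000, 1.627853) = 0.826134
  k4 = f(0.400000, 1.710850) = 0.936282
  y ← 1.545623 + (0.2/6)·(k1 + 2k2 + 2k3 + k4) = 1.711299
y(0.4) ≈ 1.7113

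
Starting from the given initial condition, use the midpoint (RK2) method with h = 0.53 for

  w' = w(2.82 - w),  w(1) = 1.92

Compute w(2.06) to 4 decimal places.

Midpoint: k1 = f(x_n, w_n); k2 = f(x_n + h/2, w_n + (h/2)·k1); w_{n+1} = w_n + h·k2.
x=1.000000, w=1.920000:
  k1 = f(1.000000, 1.920000) = 1.728000
  k2 = f(1.265000, 2.377920) = 1.051231
  w ← 1.920000 + 0.53·1.051231 = 2.477152
x=1.530000, w=2.477152:
  k1 = f(1.530000, 2.477152) = 0.849286
  k2 = f(1.795000, 2.702213) = 0.318285
  w ← 2.477152 + 0.53·0.318285 = 2.645844
w(2.06) ≈ 2.6458

2.6458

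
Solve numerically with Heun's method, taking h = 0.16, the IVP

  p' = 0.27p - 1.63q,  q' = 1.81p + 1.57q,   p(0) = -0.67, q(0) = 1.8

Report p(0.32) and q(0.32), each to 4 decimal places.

Heun on (p,q): k1 = f(t_n, state_n); k2 = f(t_n + h, state_n + h·k1); state_{n+1} = state_n + (h/2)·(k1 + k2).
0.000000: (-0.670000, 1.800000)
  k1 = (-3.114900, 1.613300)
  predictor → (-1.168384, 2.058128)
  k2 = (-3.670212, 1.116486)
  → (-1.212809, 2.018383)
0.160000: (-1.212809, 2.018383)
  k1 = (-3.617423, 0.973677)
  predictor → (-1.791597, 2.174171)
  k2 = (-4.027630, 0.170659)
  → (-1.824413, 2.109930)
(p(0.32), q(0.32)) ≈ (-1.8244, 2.1099)

-1.8244, 2.1099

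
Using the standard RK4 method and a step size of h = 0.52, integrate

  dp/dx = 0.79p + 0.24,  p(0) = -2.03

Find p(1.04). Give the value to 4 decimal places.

RK4: k1 = f(x_n, p_n); k2 = f(x_n + h/2, p_n + (h/2)·k1); k3 = f(x_n + h/2, p_n + (h/2)·k2); k4 = f(x_n + h, p_n + h·k3); p_{n+1} = p_n + (h/6)·(k1 + 2k2 + 2k3 + k4).
x=0.000000, p=-2.030000:
  k1 = f(0.000000, -2.030000) = -1.363700
  k2 = f(0.260000, -2.384562) = -1.643804
  k3 = f(0.260000, -2.457389) = -1.701337
  k4 = f(0.520000, -2.914695) = -2.062609
  p ← -2.030000 + (0.52/6)·(k1 + 2k2 + 2k3 + k4) = -2.906771
x=0.520000, p=-2.906771:
  k1 = f(0.520000, -2.906771) = -2.056349
  k2 = f(0.780000, -3.441422) = -2.478723
  k3 = f(0.780000, -3.551239) = -2.565479
  k4 = f(1.040000, -4.240820) = -3.110248
  p ← -2.906771 + (0.52/6)·(k1 + 2k2 + 2k3 + k4) = -4.228872
p(1.04) ≈ -4.2289

-4.2289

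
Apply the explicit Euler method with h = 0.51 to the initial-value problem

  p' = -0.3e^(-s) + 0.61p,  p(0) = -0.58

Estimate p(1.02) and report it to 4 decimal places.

-1.2895

Euler: p_{n+1} = p_n + h·f(s_n, p_n).
s=0.000000, p=-0.580000: f=-0.653800 → p ← -0.580000 + 0.51·(-0.653800) = -0.913438
s=0.510000, p=-0.913438: f=-0.737346 → p ← -0.913438 + 0.51·(-0.737346) = -1.289484
p(1.02) ≈ -1.2895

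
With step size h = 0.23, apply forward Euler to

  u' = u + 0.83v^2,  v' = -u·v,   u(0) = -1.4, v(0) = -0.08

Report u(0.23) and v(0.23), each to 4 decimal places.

Euler on (u,v): u_{n+1} = u_n + h·u', v_{n+1} = v_n + h·v'.
0.000000: (-1.400000, -0.080000); f=(-1.394688, -0.112000) → (-1.720778, -0.105760)
(u(0.23), v(0.23)) ≈ (-1.7208, -0.1058)

-1.7208, -0.1058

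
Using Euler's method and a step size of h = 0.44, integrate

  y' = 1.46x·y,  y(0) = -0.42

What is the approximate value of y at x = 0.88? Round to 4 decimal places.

-0.5387

Euler: y_{n+1} = y_n + h·f(x_n, y_n).
x=0.000000, y=-0.420000: f=0.000000 → y ← -0.420000 + 0.44·0.000000 = -0.420000
x=0.440000, y=-0.420000: f=-0.269808 → y ← -0.420000 + 0.44·(-0.269808) = -0.538716
y(0.88) ≈ -0.5387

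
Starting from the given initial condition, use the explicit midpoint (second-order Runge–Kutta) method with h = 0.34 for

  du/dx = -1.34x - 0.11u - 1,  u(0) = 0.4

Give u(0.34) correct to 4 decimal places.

Midpoint: k1 = f(x_n, u_n); k2 = f(x_n + h/2, u_n + (h/2)·k1); u_{n+1} = u_n + h·k2.
x=0.000000, u=0.400000:
  k1 = f(0.000000, 0.400000) = -1.044000
  k2 = f(0.170000, 0.222520) = -1.252277
  u ← 0.400000 + 0.34·(-1.252277) = -0.025774
u(0.34) ≈ -0.0258

-0.0258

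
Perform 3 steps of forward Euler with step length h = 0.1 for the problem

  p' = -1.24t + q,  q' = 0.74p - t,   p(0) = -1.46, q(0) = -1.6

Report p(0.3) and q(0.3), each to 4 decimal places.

Euler on (p,q): p_{n+1} = p_n + h·p', q_{n+1} = q_n + h·q'.
0.000000: (-1.460000, -1.600000); f=(-1.600000, -1.080400) → (-1.620000, -1.708040)
0.100000: (-1.620000, -1.708040); f=(-1.832040, -1.298800) → (-1.803204, -1.837920)
0.200000: (-1.803204, -1.837920); f=(-2.085920, -1.534371) → (-2.011796, -1.991357)
(p(0.3), q(0.3)) ≈ (-2.0118, -1.9914)

-2.0118, -1.9914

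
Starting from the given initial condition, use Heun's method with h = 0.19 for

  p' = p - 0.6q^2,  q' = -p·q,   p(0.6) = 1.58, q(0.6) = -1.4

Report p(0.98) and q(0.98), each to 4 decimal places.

1.9787, -0.7388

Heun on (p,q): k1 = f(t_n, state_n); k2 = f(t_n + h, state_n + h·k1); state_{n+1} = state_n + (h/2)·(k1 + k2).
0.600000: (1.580000, -1.400000)
  k1 = (0.404000, 2.212000)
  predictor → (1.656760, -0.979720)
  k2 = (1.080849, 1.623161)
  → (1.721061, -1.035660)
0.790000: (1.721061, -1.035660)
  k1 = (1.077506, 1.782433)
  predictor → (1.925787, -0.696997)
  k2 = (1.634304, 1.342268)
  → (1.978683, -0.738813)
(p(0.98), q(0.98)) ≈ (1.9787, -0.7388)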